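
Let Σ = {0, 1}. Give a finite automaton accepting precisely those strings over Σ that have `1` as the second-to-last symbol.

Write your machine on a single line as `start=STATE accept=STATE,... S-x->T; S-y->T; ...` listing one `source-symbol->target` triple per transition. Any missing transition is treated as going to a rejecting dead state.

start=S0; accept=S5,S6; S0-0->S1; S0-1->S2; S1-0->S3; S1-1->S4; S2-0->S5; S2-1->S6; S3-0->S3; S3-1->S4; S4-0->S5; S4-1->S6; S5-0->S3; S5-1->S4; S6-0->S5; S6-1->S6

Because acceptance depends on a position counted from the end, the machine has to buffer the most recent 2 symbols. Make each state the string of the last up-to-2 symbols read; on input `x` shift the window left and append `x`. Accept when the buffered window has length 2 and begins with `1`.
        0   1  
>  S0   S1  S2 
   S1   S3  S4 
   S2   S5  S6 
   S3   S3  S4 
   S4   S5  S6 
 * S5   S3  S4 
 * S6   S5  S6 
(> = start, * = accepting)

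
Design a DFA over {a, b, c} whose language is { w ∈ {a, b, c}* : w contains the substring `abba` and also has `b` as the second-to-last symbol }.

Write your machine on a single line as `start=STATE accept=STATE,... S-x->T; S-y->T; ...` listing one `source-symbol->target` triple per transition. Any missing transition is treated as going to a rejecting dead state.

Handle the two conditions separately and then intersect. One (5 states) tracks whether and how much of `abba` has been seen; the other (13 states) tracks the last 2 symbols read. Each combined state is a pair, one component from each; accept when both components accept. Minimizing collapses redundant product states.
With 8 states:
        a   b   c  
>  q0   q1  q0  q0 
   q1   q1  q2  q0 
   q2   q1  q3  q0 
   q3   q4  q0  q0 
 * q4   q5  q6  q5 
   q5   q5  q6  q5 
   q6   q4  q7  q4 
 * q7   q4  q7  q4 
(> = start, * = accepting)

start=q0; accept=q4,q7; q0-a->q1; q0-b->q0; q0-c->q0; q1-a->q1; q1-b->q2; q1-c->q0; q2-a->q1; q2-b->q3; q2-c->q0; q3-a->q4; q3-b->q0; q3-c->q0; q4-a->q5; q4-b->q6; q4-c->q5; q5-a->q5; q5-b->q6; q5-c->q5; q6-a->q4; q6-b->q7; q6-c->q4; q7-a->q4; q7-b->q7; q7-c->q4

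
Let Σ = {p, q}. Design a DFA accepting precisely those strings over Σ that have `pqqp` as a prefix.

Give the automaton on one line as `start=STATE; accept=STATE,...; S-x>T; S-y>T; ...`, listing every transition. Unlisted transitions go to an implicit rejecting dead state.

Walk along `pqqp` while the input agrees: from A take `p` to B, and so on. Any deviation drops to the rejecting sink F. Once E is reached the prefix is confirmed and every continuation is accepted.
With 6 states:
       p  q 
>  A   B  F 
   B   F  C 
   C   F  D 
   D   E  F 
 * E   E  E 
   F   F  F 
(> = start, * = accepting)

start=A; accept=E; A-p>B; A-q>F; B-p>F; B-q>C; C-p>F; C-q>D; D-p>E; D-q>F; E-p>E; E-q>E; F-p>F; F-q>F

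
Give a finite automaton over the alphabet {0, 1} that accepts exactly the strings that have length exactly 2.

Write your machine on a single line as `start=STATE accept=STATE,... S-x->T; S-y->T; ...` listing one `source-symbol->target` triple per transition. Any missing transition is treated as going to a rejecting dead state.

We only need to distinguish lengths 0, 1, …, 2, and '>2'. Chain q0 → q1 → q2 → q3 on every symbol, with q3 looping. Accepting states: {q2}.
With 4 states:
        0   1  
>  q0   q1  q1 
   q1   q2  q2 
 * q2   q3  q3 
   q3   q3  q3 
(> = start, * = accepting)

start=q0; accept=q2; q0-0->q1; q0-1->q1; q1-0->q2; q1-1->q2; q2-0->q3; q2-1->q3; q3-0->q3; q3-1->q3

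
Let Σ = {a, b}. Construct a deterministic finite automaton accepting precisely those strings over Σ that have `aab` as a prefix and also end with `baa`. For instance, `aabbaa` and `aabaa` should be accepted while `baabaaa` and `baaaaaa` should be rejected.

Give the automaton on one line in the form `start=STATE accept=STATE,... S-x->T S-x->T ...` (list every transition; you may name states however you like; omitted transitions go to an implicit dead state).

start=S0 accept=S6 S0-a->S1 S0-b->S2 S1-a->S3 S1-b->S2 S2-a->S2 S2-b->S2 S3-a->S2 S3-b->S4 S4-a->S5 S4-b->S4 S5-a->S6 S5-b->S4 S6-a->S7 S6-b->S4 S7-a->S7 S7-b->S4

Handle the two conditions separately and then intersect. The first has 5 states tracking whether the input so far still matches the prefix `aab`; the second has 4 states tracking how much of the suffix `baa` has currently been matched. A product state is a pair (one from each), accepting exactly when both do. Minimizing collapses redundant product states.
        a   b  
>  S0   S1  S2 
   S1   S3  S2 
   S2   S2  S2 
   S3   S2  S4 
   S4   S5  S4 
   S5   S6  S4 
 * S6   S7  S4 
   S7   S7  S4 
(> = start, * = accepting)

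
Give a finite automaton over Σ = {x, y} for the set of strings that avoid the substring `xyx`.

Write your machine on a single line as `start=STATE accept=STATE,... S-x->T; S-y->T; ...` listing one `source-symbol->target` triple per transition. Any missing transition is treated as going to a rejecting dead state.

This is the complement of 'contains `xyx`'. Use the same substring-matching states — s0 through s3 holding how much of `xyx` has just been matched — but flip the accepting set: everything except the trap s3 accepts.
        x   y  
>* s0   s1  s0 
 * s1   s1  s2 
 * s2   s3  s0 
   s3   s3  s3 
(> = start, * = accepting)

start=s0; accept=s0,s1,s2; s0-x->s1; s0-y->s0; s1-x->s1; s1-y->s2; s2-x->s3; s2-y->s0; s3-x->s3; s3-y->s3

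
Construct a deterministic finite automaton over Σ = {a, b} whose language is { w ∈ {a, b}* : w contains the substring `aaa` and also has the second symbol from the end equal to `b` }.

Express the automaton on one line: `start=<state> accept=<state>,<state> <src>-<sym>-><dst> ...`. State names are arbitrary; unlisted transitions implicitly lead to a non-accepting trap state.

Build one automaton per condition and run them in lockstep. One (4 states) tracks whether and how much of `aaa` has been seen; the other (7 states) tracks the last 2 symbols read. Each combined state is a pair, one component from each; accept when both components accept.
With 11 states:
          a    b  
>  S0     S1   S2 
   S1     S3   S4 
   S2     S5   S6 
   S3     S7   S4 
   S4     S5   S6 
   S5     S3   S4 
   S6     S5   S6 
   S7     S7   S8 
   S8     S9  S10 
 * S9     S7   S8 
 * S10    S9  S10 
(> = start, * = accepting)

start=S0 accept=S9,S10 S0-a->S1 S0-b->S2 S1-a->S3 S1-b->S4 S2-a->S5 S2-b->S6 S3-a->S7 S3-b->S4 S4-a->S5 S4-b->S6 S5-a->S3 S5-b->S4 S6-a->S5 S6-b->S6 S7-a->S7 S7-b->S8 S8-a->S9 S8-b->S10 S9-a->S7 S9-b->S8 S10-a->S9 S10-b->S10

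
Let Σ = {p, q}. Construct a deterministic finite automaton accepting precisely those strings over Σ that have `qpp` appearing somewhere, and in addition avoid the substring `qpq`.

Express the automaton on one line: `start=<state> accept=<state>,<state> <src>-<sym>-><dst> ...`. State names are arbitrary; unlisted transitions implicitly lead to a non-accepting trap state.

start=S0 accept=S3,S5,S7 S0-p->S0 S0-q->S1 S1-p->S2 S1-q->S1 S2-p->S3 S2-q->S4 S3-p->S3 S3-q->S5 S4-p->S6 S4-q->S4 S5-p->S7 S5-q->S5 S6-p->S8 S6-q->S4 S7-p->S3 S7-q->S8 S8-p->S8 S8-q->S8

Handle the two conditions separately and then intersect. One (4 states) tracks whether and how much of `qpp` has been seen; the other (4 states) tracks partial matches of the forbidden pattern `qpq`. Each combined state is a pair, one component from each; accept when both components accept.
        p   q  
>  S0   S0  S1 
   S1   S2  S1 
   S2   S3  S4 
 * S3   S3  S5 
   S4   S6  S4 
 * S5   S7  S5 
   S6   S8  S4 
 * S7   S3  S8 
   S8   S8  S8 
(> = start, * = accepting)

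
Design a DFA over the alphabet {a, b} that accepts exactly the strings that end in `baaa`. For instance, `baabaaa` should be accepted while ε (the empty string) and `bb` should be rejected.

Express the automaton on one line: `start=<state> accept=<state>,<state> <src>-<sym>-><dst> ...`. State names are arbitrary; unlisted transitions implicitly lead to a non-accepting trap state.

Let each state record the length of the longest suffix of the input read so far that is also a prefix of `baaa`. s1 means the last symbol is `b`; s2 means the last 2 symbols are `ba`; s3 means the last 3 symbols are `baa`; s4 means the last 4 symbols are `baaa`. Accept only at s4, where the string currently ends in `baaa`.
        a   b  
>  s0   s0  s1 
   s1   s2  s1 
   s2   s3  s1 
   s3   s4  s1 
 * s4   s0  s1 
(> = start, * = accepting)

start=s0 accept=s4 s0-a->s0 s0-b->s1 s1-a->s2 s1-b->s1 s2-a->s3 s2-b->s1 s3-a->s4 s3-b->s1 s4-a->s0 s4-b->s1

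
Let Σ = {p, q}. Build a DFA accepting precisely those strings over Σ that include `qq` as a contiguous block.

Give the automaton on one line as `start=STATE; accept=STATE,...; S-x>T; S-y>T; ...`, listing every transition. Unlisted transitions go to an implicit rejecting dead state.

Track how much of `qq` has been matched so far: state A is no progress, C is the absorbing accept state reached once `qq` has occurred. Intermediate states record partial matches; on a mismatch, fall back to the longest reusable overlap.
A 3-state machine:
       p  q 
>  A   A  B 
   B   A  C 
 * C   C  C 
(> = start, * = accepting)

start=A; accept=C; A-p>A; A-q>B; B-p>A; B-q>C; C-p>C; C-q>C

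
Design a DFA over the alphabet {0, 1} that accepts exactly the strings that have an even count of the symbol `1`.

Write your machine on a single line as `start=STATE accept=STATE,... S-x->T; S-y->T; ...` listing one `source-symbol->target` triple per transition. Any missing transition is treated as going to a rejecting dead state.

start=A; accept=A; A-0->A; A-1->B; B-0->B; B-1->A

The only thing that matters is how many `1`s have appeared, reduced mod 2. Use one state per residue: A for 0, …, B for 1. Reading `1` moves to the next residue; anything else stays put. A is accepting.
       0  1 
>* A   A  B 
   B   B  A 
(> = start, * = accepting)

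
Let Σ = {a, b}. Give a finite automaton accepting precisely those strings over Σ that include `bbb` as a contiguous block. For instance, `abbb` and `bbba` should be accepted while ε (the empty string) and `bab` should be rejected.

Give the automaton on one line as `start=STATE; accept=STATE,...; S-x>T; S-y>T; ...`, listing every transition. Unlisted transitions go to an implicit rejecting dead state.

Track how much of `bbb` has been matched so far: state q0 is no progress, q3 is the absorbing accept state reached once `bbb` has occurred. Intermediate states record partial matches; on a mismatch, fall back to the longest reusable overlap.
With 4 states:
        a   b  
>  q0   q0  q1 
   q1   q0  q2 
   q2   q0  q3 
 * q3   q3  q3 
(> = start, * = accepting)

start=q0; accept=q3; q0-a>q0; q0-b>q1; q1-a>q0; q1-b>q2; q2-a>q0; q2-b>q3; q3-a>q3; q3-b>q3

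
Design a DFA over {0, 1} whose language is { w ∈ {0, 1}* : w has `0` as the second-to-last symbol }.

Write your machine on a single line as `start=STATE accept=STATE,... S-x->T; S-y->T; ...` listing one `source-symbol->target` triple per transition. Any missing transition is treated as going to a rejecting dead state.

Because acceptance depends on a position counted from the end, the machine has to buffer the most recent 2 symbols. Make each state the string of the last up-to-2 symbols read; on input `x` shift the window left and append `x`. Accept when the buffered window has length 2 and begins with `0`.
7 states suffice.
        0   1  
>  q0   q1  q2 
   q1   q3  q4 
   q2   q5  q6 
 * q3   q3  q4 
 * q4   q5  q6 
   q5   q3  q4 
   q6   q5  q6 
(> = start, * = accepting)

start=q0; accept=q3,q4; q0-0->q1; q0-1->q2; q1-0->q3; q1-1->q4; q2-0->q5; q2-1->q6; q3-0->q3; q3-1->q4; q4-0->q5; q4-1->q6; q5-0->q3; q5-1->q4; q6-0->q5; q6-1->q6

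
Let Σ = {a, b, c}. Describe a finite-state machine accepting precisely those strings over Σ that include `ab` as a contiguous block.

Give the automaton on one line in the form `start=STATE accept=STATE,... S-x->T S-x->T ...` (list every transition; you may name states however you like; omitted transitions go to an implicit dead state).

States S0..S1 record the length of the longest prefix of `ab` that matches the current input suffix. Reaching S2 means `ab` has been seen, and we stay there forever. Accept from S2.
3 states suffice.
        a   b   c  
>  S0   S1  S0  S0 
   S1   S1  S2  S0 
 * S2   S2  S2  S2 
(> = start, * = accepting)

start=S0 accept=S2 S0-a->S1 S0-b->S0 S0-c->S0 S1-a->S1 S1-b->S2 S1-c->S0 S2-a->S2 S2-b->S2 S2-c->S2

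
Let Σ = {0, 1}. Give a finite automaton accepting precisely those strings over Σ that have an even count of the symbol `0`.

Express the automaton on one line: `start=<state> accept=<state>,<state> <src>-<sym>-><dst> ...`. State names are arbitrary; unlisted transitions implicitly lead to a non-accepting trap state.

start=S0 accept=S0 S0-0->S1 S0-1->S0 S1-0->S0 S1-1->S1

The only thing that matters is how many `0`s have appeared, reduced mod 2. Use one state per residue: S0 for 0, …, S1 for 1. Reading `0` moves to the next residue; anything else stays put. S0 is accepting.
2 states suffice.
        0   1  
>* S0   S1  S0 
   S1   S0  S1 
(> = start, * = accepting)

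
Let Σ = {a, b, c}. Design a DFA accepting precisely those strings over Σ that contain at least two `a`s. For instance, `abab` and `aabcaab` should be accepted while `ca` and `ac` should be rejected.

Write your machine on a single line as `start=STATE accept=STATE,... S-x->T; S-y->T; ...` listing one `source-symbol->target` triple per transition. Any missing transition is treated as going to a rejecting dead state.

start=q0; accept=q2,q3; q0-a->q1; q0-b->q0; q0-c->q0; q1-a->q2; q1-b->q1; q1-c->q1; q2-a->q3; q2-b->q2; q2-c->q2; q3-a->q3; q3-b->q3; q3-c->q3

Only the number of `a`s matters, and only up to 3. Make a chain q0 → q1 → q2 → q3 advanced by each `a` (with q3 absorbing); every other symbol self-loops. The accepting set is {q2, q3}.
With 4 states:
        a   b   c  
>  q0   q1  q0  q0 
   q1   q2  q1  q1 
 * q2   q3  q2  q2 
 * q3   q3  q3  q3 
(> = start, * = accepting)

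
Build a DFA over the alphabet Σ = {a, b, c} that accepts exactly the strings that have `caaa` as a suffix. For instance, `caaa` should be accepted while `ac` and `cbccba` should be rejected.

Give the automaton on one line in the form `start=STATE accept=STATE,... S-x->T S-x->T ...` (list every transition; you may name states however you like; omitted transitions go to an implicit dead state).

Remember how much of `caaa` the current input suffix matches. State S0 means no match yet; S1 means the last symbol is `c`; S2 means the last 2 symbols are `ca`; S3 means the last 3 symbols are `caa`; S4 means the last 4 symbols are `caaa`. Only S4 accepts. On a mismatch, fall back to the longest proper suffix that is still a prefix of `caaa`.
        a   b   c  
>  S0   S0  S0  S1 
   S1   S2  S0  S1 
   S2   S3  S0  S1 
   S3   S4  S0  S1 
 * S4   S0  S0  S1 
(> = start, * = accepting)

start=S0 accept=S4 S0-a->S0 S0-b->S0 S0-c->S1 S1-a->S2 S1-b->S0 S1-c->S1 S2-a->S3 S2-b->S0 S2-c->S1 S3-a->S4 S3-b->S0 S3-c->S1 S4-a->S0 S4-b->S0 S4-c->S1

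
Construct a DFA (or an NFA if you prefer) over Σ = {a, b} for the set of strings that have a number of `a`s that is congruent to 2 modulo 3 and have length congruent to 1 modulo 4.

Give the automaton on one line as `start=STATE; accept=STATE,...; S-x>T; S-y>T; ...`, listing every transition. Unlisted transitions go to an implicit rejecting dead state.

Run two small machines in parallel and take their product. One (3 states) tracks the count of `a`s modulo 3; the other (4 states) tracks the input length modulo 4. Each combined state is a pair, one component from each; accept when both components accept.
          a    b  
>  s0     s1   s2 
   s1     s3   s4 
   s2     s4   s5 
   s3     s6   s7 
   s4     s7   s8 
   s5     s8   s6 
   s6     s9   s0 
   s7     s0  s10 
   s8    s10   s9 
   s9    s11   s1 
   s10    s2  s11 
 * s11    s5   s3 
(> = start, * = accepting)

start=s0; accept=s11; s0-a>s1; s0-b>s2; s1-a>s3; s1-b>s4; s2-a>s4; s2-b>s5; s3-a>s6; s3-b>s7; s4-a>s7; s4-b>s8; s5-a>s8; s5-b>s6; s6-a>s9; s6-b>s0; s7-a>s0; s7-b>s10; s8-a>s10; s8-b>s9; s9-a>s11; s9-b>s1; s10-a>s2; s10-b>s11; s11-a>s5; s11-b>s3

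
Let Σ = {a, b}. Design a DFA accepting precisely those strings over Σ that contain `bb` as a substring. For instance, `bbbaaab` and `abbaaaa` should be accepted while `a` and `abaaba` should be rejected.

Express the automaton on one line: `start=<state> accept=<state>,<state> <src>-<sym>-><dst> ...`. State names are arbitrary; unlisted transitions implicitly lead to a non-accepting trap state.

start=s0 accept=s2 s0-a->s0 s0-b->s1 s1-a->s0 s1-b->s2 s2-a->s2 s2-b->s2

States s0..s1 record the length of the longest prefix of `bb` that matches the current input suffix. Reaching s2 means `bb` has been seen, and we stay there forever. Accept from s2.
        a   b  
>  s0   s0  s1 
   s1   s0  s2 
 * s2   s2  s2 
(> = start, * = accepting)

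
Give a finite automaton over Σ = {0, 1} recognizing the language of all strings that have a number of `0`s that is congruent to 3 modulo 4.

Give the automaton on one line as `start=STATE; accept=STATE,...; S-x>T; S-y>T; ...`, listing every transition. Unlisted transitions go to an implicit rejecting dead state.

Keep the running count of `0`s modulo 4: each `0` advances along the cycle q0 → q1 → q2 → q3 → q0 while other symbols loop. Accept at q3.
With 4 states:
        0   1  
>  q0   q1  q0 
   q1   q2  q1 
   q2   q3  q2 
 * q3   q0  q3 
(> = start, * = accepting)

start=q0; accept=q3; q0-0>q1; q0-1>q0; q1-0>q2; q1-1>q1; q2-0>q3; q2-1>q2; q3-0>q0; q3-1>q3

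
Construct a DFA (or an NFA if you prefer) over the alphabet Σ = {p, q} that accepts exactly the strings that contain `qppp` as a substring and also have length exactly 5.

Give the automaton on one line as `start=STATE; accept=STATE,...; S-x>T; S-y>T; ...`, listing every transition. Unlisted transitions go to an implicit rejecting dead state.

start=S0; accept=S10; S0-p>S1; S0-q>S2; S1-p>S3; S1-q>S4; S2-p>S5; S2-q>S4; S3-p>S3; S3-q>S3; S4-p>S6; S4-q>S3; S5-p>S7; S5-q>S3; S6-p>S8; S6-q>S3; S7-p>S9; S7-q>S3; S8-p>S10; S8-q>S3; S9-p>S10; S9-q>S10; S10-p>S3; S10-q>S3

Run two small machines in parallel and take their product. One (5 states) tracks whether and how much of `qppp` has been seen; the other (7 states) tracks the input length, saturating at 6. Each combined state is a pair, one component from each; accept when both components accept. Equivalent product states are then merged.
An 11-state machine:
          p    q  
>  S0     S1   S2 
   S1     S3   S4 
   S2     S5   S4 
   S3     S3   S3 
   S4     S6   S3 
   S5     S7   S3 
   S6     S8   S3 
   S7     S9   S3 
   S8    S10   S3 
   S9    S10  S10 
 * S10    S3   S3 
(> = start, * = accepting)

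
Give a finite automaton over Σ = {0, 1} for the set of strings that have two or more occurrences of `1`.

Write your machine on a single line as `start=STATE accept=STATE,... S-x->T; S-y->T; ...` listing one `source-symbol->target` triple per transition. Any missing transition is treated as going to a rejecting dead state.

Only the number of `1`s matters, and only up to 3. Make a chain q0 → q1 → q2 → q3 advanced by each `1` (with q3 absorbing); every other symbol self-loops. The accepting set is {q2, q3}.
A 4-state machine:
        0   1  
>  q0   q0  q1 
   q1   q1  q2 
 * q2   q2  q3 
 * q3   q3  q3 
(> = start, * = accepting)

start=q0; accept=q2,q3; q0-0->q0; q0-1->q1; q1-0->q1; q1-1->q2; q2-0->q2; q2-1->q3; q3-0->q3; q3-1->q3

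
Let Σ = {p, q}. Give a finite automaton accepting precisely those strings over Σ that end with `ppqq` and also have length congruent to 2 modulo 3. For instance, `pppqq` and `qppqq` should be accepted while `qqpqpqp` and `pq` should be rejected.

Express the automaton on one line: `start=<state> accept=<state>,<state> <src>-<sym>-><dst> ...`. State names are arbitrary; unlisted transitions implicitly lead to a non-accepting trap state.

start=s0 accept=s13 s0-p->s1 s0-q->s2 s1-p->s3 s1-q->s4 s2-p->s5 s2-q->s4 s3-p->s6 s3-q->s7 s4-p->s8 s4-q->s0 s5-p->s6 s5-q->s0 s6-p->s9 s6-q->s10 s7-p->s1 s7-q->s11 s8-p->s9 s8-q->s2 s9-p->s3 s9-q->s12 s10-p->s5 s10-q->s13 s11-p->s5 s11-q->s4 s12-p->s8 s12-q->s14 s13-p->s8 s13-q->s0 s14-p->s1 s14-q->s2

Handle the two conditions separately and then intersect. One (5 states) tracks how much of the suffix `ppqq` has currently been matched; the other (3 states) tracks the input length modulo 3. Each combined state is a pair, one component from each; accept when both components accept.
          p    q  
>  s0     s1   s2 
   s1     s3   s4 
   s2     s5   s4 
   s3     s6   s7 
   s4     s8   s0 
   s5     s6   s0 
   s6     s9  s10 
   s7     s1  s11 
   s8     s9   s2 
   s9     s3  s12 
   s10    s5  s13 
   s11    s5   s4 
   s12    s8  s14 
 * s13    s8   s0 
   s14    s1   s2 
(> = start, * = accepting)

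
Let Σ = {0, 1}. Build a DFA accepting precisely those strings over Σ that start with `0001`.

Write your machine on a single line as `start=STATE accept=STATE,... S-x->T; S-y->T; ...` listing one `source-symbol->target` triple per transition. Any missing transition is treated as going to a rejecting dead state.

Walk along `0001` while the input agrees: from q0 take `0` to q1, and so on. Any deviation drops to the rejecting sink q5. Once q4 is reached the prefix is confirmed and every continuation is accepted.
With 6 states:
        0   1  
>  q0   q1  q5 
   q1   q2  q5 
   q2   q3  q5 
   q3   q5  q4 
 * q4   q4  q4 
   q5   q5  q5 
(> = start, * = accepting)

start=q0; accept=q4; q0-0->q1; q0-1->q5; q1-0->q2; q1-1->q5; q2-0->q3; q2-1->q5; q3-0->q5; q3-1->q4; q4-0->q4; q4-1->q4; q5-0->q5; q5-1->q5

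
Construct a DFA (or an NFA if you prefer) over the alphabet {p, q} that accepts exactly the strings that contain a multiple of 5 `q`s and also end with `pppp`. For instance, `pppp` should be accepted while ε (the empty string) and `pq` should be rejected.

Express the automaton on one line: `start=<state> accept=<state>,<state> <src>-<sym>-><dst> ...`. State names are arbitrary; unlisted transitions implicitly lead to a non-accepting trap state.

Handle the two conditions separately and then intersect. The first has 5 states tracking the count of `q`s modulo 5; the second has 5 states tracking how much of the suffix `pppp` has currently been matched. A product state is a pair (one from each), accepting exactly when both do. After merging equivalent states the machine shrinks.
9 states suffice.
        p   q  
>  s0   s1  s2 
   s1   s3  s2 
   s2   s2  s4 
   s3   s5  s2 
   s4   s4  s6 
   s5   s7  s2 
   s6   s6  s8 
 * s7   s7  s2 
   s8   s8  s0 
(> = start, * = accepting)

start=s0 accept=s7 s0-p->s1 s0-q->s2 s1-p->s3 s1-q->s2 s2-p->s2 s2-q->s4 s3-p->s5 s3-q->s2 s4-p->s4 s4-q->s6 s5-p->s7 s5-q->s2 s6-p->s6 s6-q->s8 s7-p->s7 s7-q->s2 s8-p->s8 s8-q->s0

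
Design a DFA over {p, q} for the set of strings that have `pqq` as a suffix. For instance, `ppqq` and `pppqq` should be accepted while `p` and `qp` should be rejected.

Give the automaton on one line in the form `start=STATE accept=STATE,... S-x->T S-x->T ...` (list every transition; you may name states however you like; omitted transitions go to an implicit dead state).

Let each state record the length of the longest suffix of the input read so far that is also a prefix of `pqq`. B means the last symbol is `p`; C means the last 2 symbols are `pq`; D means the last 3 symbols are `pqq`. Accept only at D, where the string currently ends in `pqq`.
       p  q 
>  A   B  A 
   B   B  C 
   C   B  D 
 * D   B  A 
(> = start, * = accepting)

start=A accept=D A-p->B A-q->A B-p->B B-q->C C-p->B C-q->D D-p->B D-q->A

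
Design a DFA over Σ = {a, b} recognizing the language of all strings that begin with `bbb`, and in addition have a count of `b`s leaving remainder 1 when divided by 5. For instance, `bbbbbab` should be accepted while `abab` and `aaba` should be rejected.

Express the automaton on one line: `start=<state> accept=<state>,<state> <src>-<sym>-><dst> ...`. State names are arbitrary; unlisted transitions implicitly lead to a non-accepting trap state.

Run two small machines in parallel and take their product. The first has 5 states tracking whether the input so far still matches the prefix `bbb`; the second has 5 states tracking the count of `b`s modulo 5. A product state is a pair (one from each), accepting exactly when both do. Equivalent product states are then merged.
With 9 states:
        a   b  
>  q0   q1  q2 
   q1   q1  q1 
   q2   q1  q3 
   q3   q1  q4 
   q4   q4  q5 
   q5   q5  q6 
   q6   q6  q7 
 * q7   q7  q8 
   q8   q8  q4 
(> = start, * = accepting)

start=q0 accept=q7 q0-a->q1 q0-b->q2 q1-a->q1 q1-b->q1 q2-a->q1 q2-b->q3 q3-a->q1 q3-b->q4 q4-a->q4 q4-b->q5 q5-a->q5 q5-b->q6 q6-a->q6 q6-b->q7 q7-a->q7 q7-b->q8 q8-a->q8 q8-b->q4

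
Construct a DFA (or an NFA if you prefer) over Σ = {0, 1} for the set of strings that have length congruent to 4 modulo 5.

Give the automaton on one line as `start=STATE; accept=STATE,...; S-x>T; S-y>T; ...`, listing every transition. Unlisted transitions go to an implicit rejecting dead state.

start=q0; accept=q4; q0-0>q1; q0-1>q1; q1-0>q2; q1-1>q2; q2-0>q3; q2-1>q3; q3-0>q4; q3-1>q4; q4-0>q0; q4-1>q0

Only the length mod 5 matters, so use a 5-cycle: from any state, every input symbol moves to the next state, wrapping q4 back to q0. Mark q4 accepting.
        0   1  
>  q0   q1  q1 
   q1   q2  q2 
   q2   q3  q3 
   q3   q4  q4 
 * q4   q0  q0 
(> = start, * = accepting)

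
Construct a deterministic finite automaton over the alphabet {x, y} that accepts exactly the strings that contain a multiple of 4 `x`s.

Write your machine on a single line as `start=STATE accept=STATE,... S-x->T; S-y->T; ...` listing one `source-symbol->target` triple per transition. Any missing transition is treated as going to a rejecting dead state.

Keep the running count of `x`s modulo 4: each `x` advances along the cycle q0 → q1 → q2 → q3 → q0 while other symbols loop. Accept at q0.
A 4-state machine:
        x   y  
>* q0   q1  q0 
   q1   q2  q1 
   q2   q3  q2 
   q3   q0  q3 
(> = start, * = accepting)

start=q0; accept=q0; q0-x->q1; q0-y->q0; q1-x->q2; q1-y->q1; q2-x->q3; q2-y->q2; q3-x->q0; q3-y->q3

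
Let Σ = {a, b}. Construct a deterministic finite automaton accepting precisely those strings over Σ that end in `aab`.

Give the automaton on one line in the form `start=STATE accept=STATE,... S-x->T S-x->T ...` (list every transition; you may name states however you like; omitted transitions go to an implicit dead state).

start=q0 accept=q3 q0-a->q1 q0-b->q0 q1-a->q2 q1-b->q0 q2-a->q2 q2-b->q3 q3-a->q1 q3-b->q0

Let each state record the length of the longest suffix of the input read so far that is also a prefix of `aab`. q1 means the last symbol is `a`; q2 means the last 2 symbols are `aa`; q3 means the last 3 symbols are `aab`. Accept only at q3, where the string currently ends in `aab`.
        a   b  
>  q0   q1  q0 
   q1   q2  q0 
   q2   q2  q3 
 * q3   q1  q0 
(> = start, * = accepting)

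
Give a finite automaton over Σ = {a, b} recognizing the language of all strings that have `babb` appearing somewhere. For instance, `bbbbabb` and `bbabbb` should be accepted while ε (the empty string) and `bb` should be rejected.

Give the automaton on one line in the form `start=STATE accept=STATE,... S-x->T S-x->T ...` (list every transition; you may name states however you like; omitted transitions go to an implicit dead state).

Track how much of `babb` has been matched so far: state q0 is no progress, q4 is the absorbing accept state reached once `babb` has occurred. Intermediate states record partial matches; on a mismatch, fall back to the longest reusable overlap.
A 5-state machine:
        a   b  
>  q0   q0  q1 
   q1   q2  q1 
   q2   q0  q3 
   q3   q2  q4 
 * q4   q4  q4 
(> = start, * = accepting)

start=q0 accept=q4 q0-a->q0 q0-b->q1 q1-a->q2 q1-b->q1 q2-a->q0 q2-b->q3 q3-a->q2 q3-b->q4 q4-a->q4 q4-b->q4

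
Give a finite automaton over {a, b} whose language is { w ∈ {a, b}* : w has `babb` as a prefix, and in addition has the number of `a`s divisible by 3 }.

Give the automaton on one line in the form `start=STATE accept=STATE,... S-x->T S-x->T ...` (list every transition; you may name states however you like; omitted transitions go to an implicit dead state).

Run two small machines in parallel and take their product. The first has 6 states tracking whether the input so far still matches the prefix `babb`; the second has 3 states tracking the count of `a`s modulo 3. A product state is a pair (one from each), accepting exactly when both do.
A 10-state machine:
        a   b  
>  q0   q1  q2 
   q1   q3  q1 
   q2   q4  q5 
   q3   q5  q3 
   q4   q3  q6 
   q5   q1  q5 
   q6   q3  q7 
   q7   q8  q7 
   q8   q9  q8 
 * q9   q7  q9 
(> = start, * = accepting)

start=q0 accept=q9 q0-a->q1 q0-b->q2 q1-a->q3 q1-b->q1 q2-a->q4 q2-b->q5 q3-a->q5 q3-b->q3 q4-a->q3 q4-b->q6 q5-a->q1 q5-b->q5 q6-a->q3 q6-b->q7 q7-a->q8 q7-b->q7 q8-a->q9 q8-b->q8 q9-a->q7 q9-b->q9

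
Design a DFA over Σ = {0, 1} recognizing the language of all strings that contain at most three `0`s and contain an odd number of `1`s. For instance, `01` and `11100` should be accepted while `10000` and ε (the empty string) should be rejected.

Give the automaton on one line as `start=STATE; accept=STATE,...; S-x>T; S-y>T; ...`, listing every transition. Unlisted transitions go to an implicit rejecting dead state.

Run two small machines in parallel and take their product. One (5 states) tracks the count of `0`s, saturating at 4; the other (2 states) tracks the count of `1`s modulo 2. Each combined state is a pair, one component from each; accept when both components accept. Minimizing collapses redundant product states.
A 9-state machine:
        0   1  
>  s0   s1  s2 
   s1   s3  s4 
 * s2   s4  s0 
   s3   s5  s6 
 * s4   s6  s1 
   s5   s7  s8 
 * s6   s8  s3 
   s7   s7  s7 
 * s8   s7  s5 
(> = start, * = accepting)

start=s0; accept=s2,s4,s6,s8; s0-0>s1; s0-1>s2; s1-0>s3; s1-1>s4; s2-0>s4; s2-1>s0; s3-0>s5; s3-1>s6; s4-0>s6; s4-1>s1; s5-0>s7; s5-1>s8; s6-0>s8; s6-1>s3; s7-0>s7; s7-1>s7; s8-0>s7; s8-1>s5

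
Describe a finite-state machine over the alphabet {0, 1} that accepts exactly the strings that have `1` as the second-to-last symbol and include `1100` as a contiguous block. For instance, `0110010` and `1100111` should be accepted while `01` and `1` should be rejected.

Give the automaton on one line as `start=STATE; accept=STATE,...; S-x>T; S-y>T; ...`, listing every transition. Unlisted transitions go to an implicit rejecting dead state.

Build one automaton per condition and run them in lockstep. The first has 7 states tracking the last 2 symbols read; the second has 5 states tracking whether and how much of `1100` has been seen. A product state is a pair (one from each), accepting exactly when both do. Minimizing collapses redundant product states.
        0   1  
>  q0   q0  q1 
   q1   q0  q2 
   q2   q3  q2 
   q3   q4  q1 
   q4   q4  q5 
   q5   q6  q7 
 * q6   q4  q5 
 * q7   q6  q7 
(> = start, * = accepting)

start=q0; accept=q6,q7; q0-0>q0; q0-1>q1; q1-0>q0; q1-1>q2; q2-0>q3; q2-1>q2; q3-0>q4; q3-1>q1; q4-0>q4; q4-1>q5; q5-0>q6; q5-1>q7; q6-0>q4; q6-1>q5; q7-0>q6; q7-1>q7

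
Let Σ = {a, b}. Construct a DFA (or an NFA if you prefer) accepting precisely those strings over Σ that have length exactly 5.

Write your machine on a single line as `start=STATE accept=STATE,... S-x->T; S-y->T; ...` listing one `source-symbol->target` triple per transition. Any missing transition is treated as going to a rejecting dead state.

Count input length up to 6: every symbol moves from q0 toward q6, which means 'more than 5' and absorbs. Accept from {q5}.
With 7 states:
        a   b  
>  q0   q1  q1 
   q1   q2  q2 
   q2   q3  q3 
   q3   q4  q4 
   q4   q5  q5 
 * q5   q6  q6 
   q6   q6  q6 
(> = start, * = accepting)

start=q0; accept=q5; q0-a->q1; q0-b->q1; q1-a->q2; q1-b->q2; q2-a->q3; q2-b->q3; q3-a->q4; q3-b->q4; q4-a->q5; q4-b->q5; q5-a->q6; q5-b->q6; q6-a->q6; q6-b->q6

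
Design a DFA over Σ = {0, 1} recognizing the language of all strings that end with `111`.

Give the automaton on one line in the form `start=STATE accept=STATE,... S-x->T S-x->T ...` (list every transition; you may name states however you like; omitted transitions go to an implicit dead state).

Let each state record the length of the longest suffix of the input read so far that is also a prefix of `111`. s1 means the last symbol is `1`; s2 means the last 2 symbols are `11`; s3 means the last 3 symbols are `111`. Accept only at s3, where the string currently ends in `111`.
With 4 states:
        0   1  
>  s0   s0  s1 
   s1   s0  s2 
   s2   s0  s3 
 * s3   s0  s3 
(> = start, * = accepting)

start=s0 accept=s3 s0-0->s0 s0-1->s1 s1-0->s0 s1-1->s2 s2-0->s0 s2-1->s3 s3-0->s0 s3-1->s3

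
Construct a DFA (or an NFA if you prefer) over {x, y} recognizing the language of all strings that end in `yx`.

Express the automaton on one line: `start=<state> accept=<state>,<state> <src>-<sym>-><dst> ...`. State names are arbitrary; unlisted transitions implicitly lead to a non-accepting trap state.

start=q0 accept=q2 q0-x->q0 q0-y->q1 q1-x->q2 q1-y->q1 q2-x->q0 q2-y->q1

Let each state record the length of the longest suffix of the input read so far that is also a prefix of `yx`. q1 means the last symbol is `y`; q2 means the last 2 symbols are `yx`. Accept only at q2, where the string currently ends in `yx`.
With 3 states:
        x   y  
>  q0   q0  q1 
   q1   q2  q1 
 * q2   q0  q1 
(> = start, * = accepting)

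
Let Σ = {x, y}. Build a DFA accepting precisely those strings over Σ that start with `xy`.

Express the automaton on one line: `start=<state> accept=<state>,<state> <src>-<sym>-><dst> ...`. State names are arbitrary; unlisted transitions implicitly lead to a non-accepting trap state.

Walk along `xy` while the input agrees: from A take `x` to B, and so on. Any deviation drops to the rejecting sink D. Once C is reached the prefix is confirmed and every continuation is accepted.
4 states suffice.
       x  y 
>  A   B  D 
   B   D  C 
 * C   C  C 
   D   D  D 
(> = start, * = accepting)

start=A accept=C A-x->B A-y->D B-x->D B-y->C C-x->C C-y->C D-x->D D-y->D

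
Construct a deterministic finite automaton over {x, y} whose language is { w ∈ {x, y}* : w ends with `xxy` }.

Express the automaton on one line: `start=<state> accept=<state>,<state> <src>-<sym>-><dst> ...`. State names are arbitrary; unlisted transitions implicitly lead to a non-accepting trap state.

start=S0 accept=S3 S0-x->S1 S0-y->S0 S1-x->S2 S1-y->S0 S2-x->S2 S2-y->S3 S3-x->S1 S3-y->S0

Let each state record the length of the longest suffix of the input read so far that is also a prefix of `xxy`. S1 means the last symbol is `x`; S2 means the last 2 symbols are `xx`; S3 means the last 3 symbols are `xxy`. Accept only at S3, where the string currently ends in `xxy`.
4 states suffice.
        x   y  
>  S0   S1  S0 
   S1   S2  S0 
   S2   S2  S3 
 * S3   S1  S0 
(> = start, * = accepting)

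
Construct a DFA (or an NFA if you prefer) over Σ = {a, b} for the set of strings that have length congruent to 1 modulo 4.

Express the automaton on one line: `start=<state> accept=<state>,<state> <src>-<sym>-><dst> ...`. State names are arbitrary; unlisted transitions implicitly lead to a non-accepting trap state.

Only the length mod 4 matters, so use a 4-cycle: from any state, every input symbol moves to the next state, wrapping S3 back to S0. Mark S1 accepting.
With 4 states:
        a   b  
>  S0   S1  S1 
 * S1   S2  S2 
   S2   S3  S3 
   S3   S0  S0 
(> = start, * = accepting)

start=S0 accept=S1 S0-a->S1 S0-b->S1 S1-a->S2 S1-b->S2 S2-a->S3 S2-b->S3 S3-a->S0 S3-b->S0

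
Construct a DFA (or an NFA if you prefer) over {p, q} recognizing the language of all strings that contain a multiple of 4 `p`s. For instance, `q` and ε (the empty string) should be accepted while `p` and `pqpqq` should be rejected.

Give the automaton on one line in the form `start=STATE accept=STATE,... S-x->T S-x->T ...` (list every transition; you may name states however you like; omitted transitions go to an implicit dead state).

start=A accept=A A-p->B A-q->A B-p->C B-q->B C-p->D C-q->C D-p->A D-q->D

Keep the running count of `p`s modulo 4: each `p` advances along the cycle A → B → C → D → A while other symbols loop. Accept at A.
With 4 states:
       p  q 
>* A   B  A 
   B   C  B 
   C   D  C 
   D   A  D 
(> = start, * = accepting)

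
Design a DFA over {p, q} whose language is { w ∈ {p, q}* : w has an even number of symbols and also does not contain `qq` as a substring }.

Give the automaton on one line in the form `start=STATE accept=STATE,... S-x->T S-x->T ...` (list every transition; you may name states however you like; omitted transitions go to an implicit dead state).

start=A accept=A,D A-p->B A-q->C B-p->A B-q->D C-p->A C-q->E D-p->B D-q->E E-p->E E-q->E

Run two small machines in parallel and take their product. The first has 2 states tracking the input length modulo 2; the second has 3 states tracking partial matches of the forbidden pattern `qq`. A product state is a pair (one from each), accepting exactly when both do. After merging equivalent states the machine shrinks.
       p  q 
>* A   B  C 
   B   A  D 
   C   A  E 
 * D   B  E 
   E   E  E 
(> = start, * = accepting)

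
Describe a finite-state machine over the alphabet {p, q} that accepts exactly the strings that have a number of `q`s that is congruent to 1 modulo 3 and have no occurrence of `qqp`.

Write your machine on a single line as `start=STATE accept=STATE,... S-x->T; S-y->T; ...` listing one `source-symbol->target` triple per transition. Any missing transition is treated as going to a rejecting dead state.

start=A; accept=B,C,I; A-p->A; A-q->B; B-p->C; B-q->D; C-p->C; C-q->E; D-p->F; D-q->G; E-p->H; E-q->G; F-p->F; F-q->F; G-p->F; G-q->I; H-p->H; H-q->J; I-p->F; I-q->D; J-p->A; J-q->I

Build one automaton per condition and run them in lockstep. The first has 3 states tracking the count of `q`s modulo 3; the second has 4 states tracking partial matches of the forbidden pattern `qqp`. A product state is a pair (one from each), accepting exactly when both do. Equivalent product states are then merged.
A 10-state machine:
       p  q 
>  A   A  B 
 * B   C  D 
 * C   C  E 
   D   F  G 
   E   H  G 
   F   F  F 
   G   F  I 
   H   H  J 
 * I   F  D 
   J   A  I 
(> = start, * = accepting)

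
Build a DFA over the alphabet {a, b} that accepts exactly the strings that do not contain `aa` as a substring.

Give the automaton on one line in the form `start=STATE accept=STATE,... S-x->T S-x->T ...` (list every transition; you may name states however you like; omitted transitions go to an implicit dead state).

start=q0 accept=q0,q1 q0-a->q1 q0-b->q0 q1-a->q2 q1-b->q0 q2-a->q2 q2-b->q2

Track partial matches of the forbidden pattern `aa`. State q2 is a dead state reached once `aa` has occurred; every other state accepts. q0 means no part of `aa` is currently matched.
        a   b  
>* q0   q1  q0 
 * q1   q2  q0 
   q2   q2  q2 
(> = start, * = accepting)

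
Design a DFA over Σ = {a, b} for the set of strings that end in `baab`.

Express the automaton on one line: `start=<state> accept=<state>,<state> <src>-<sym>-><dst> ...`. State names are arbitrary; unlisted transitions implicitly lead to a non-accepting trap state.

Remember how much of `baab` the current input suffix matches. State S0 means no match yet; S1 means the last symbol is `b`; S2 means the last 2 symbols are `ba`; S3 means the last 3 symbols are `baa`; S4 means the last 4 symbols are `baab`. Only S4 accepts. On a mismatch, fall back to the longest proper suffix that is still a prefix of `baab`.
With 5 states:
        a   b  
>  S0   S0  S1 
   S1   S2  S1 
   S2   S3  S1 
   S3   S0  S4 
 * S4   S2  S1 
(> = start, * = accepting)

start=S0 accept=S4 S0-a->S0 S0-b->S1 S1-a->S2 S1-b->S1 S2-a->S3 S2-b->S1 S3-a->S0 S3-b->S4 S4-a->S2 S4-b->S1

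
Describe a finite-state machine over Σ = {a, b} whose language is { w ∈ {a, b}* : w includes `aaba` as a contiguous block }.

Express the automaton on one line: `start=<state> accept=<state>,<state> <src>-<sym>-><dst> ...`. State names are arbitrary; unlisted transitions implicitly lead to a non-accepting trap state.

start=S0 accept=S4 S0-a->S1 S0-b->S0 S1-a->S2 S1-b->S0 S2-a->S2 S2-b->S3 S3-a->S4 S3-b->S0 S4-a->S4 S4-b->S4

States S0..S3 record the length of the longest prefix of `aaba` that matches the current input suffix. Reaching S4 means `aaba` has been seen, and we stay there forever. Accept from S4.
A 5-state machine:
        a   b  
>  S0   S1  S0 
   S1   S2  S0 
   S2   S2  S3 
   S3   S4  S0 
 * S4   S4  S4 
(> = start, * = accepting)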